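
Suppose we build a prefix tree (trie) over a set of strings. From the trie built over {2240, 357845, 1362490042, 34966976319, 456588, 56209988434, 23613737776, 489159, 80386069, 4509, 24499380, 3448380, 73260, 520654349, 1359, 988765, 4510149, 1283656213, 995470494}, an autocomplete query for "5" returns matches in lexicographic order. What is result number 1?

520654349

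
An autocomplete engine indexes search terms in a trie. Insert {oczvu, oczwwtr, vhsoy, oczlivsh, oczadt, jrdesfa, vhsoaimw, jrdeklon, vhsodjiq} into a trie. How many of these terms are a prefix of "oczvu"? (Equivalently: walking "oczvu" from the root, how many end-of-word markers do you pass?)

1

Traverse "oczvu" character by character; count nodes along the way that are marked as word ends.
Prefixes of the query that are stored words: "oczvu"
Count: 1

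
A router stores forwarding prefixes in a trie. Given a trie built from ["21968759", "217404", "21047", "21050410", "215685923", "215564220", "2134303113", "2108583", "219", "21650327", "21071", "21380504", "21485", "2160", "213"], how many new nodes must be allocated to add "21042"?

The longest prefix of "21042" already in the trie is "2104" (length 4).
So 5 − 4 = 1 new nodes.

1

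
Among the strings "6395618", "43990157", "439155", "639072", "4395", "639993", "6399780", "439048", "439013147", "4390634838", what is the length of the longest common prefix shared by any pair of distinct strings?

4

Look for the deepest trie node that still has at least two words in its subtree.
"439013147" and "439048" agree on "4390" (4 characters) before diverging; nothing deeper is shared.
Longest shared-prefix length: 4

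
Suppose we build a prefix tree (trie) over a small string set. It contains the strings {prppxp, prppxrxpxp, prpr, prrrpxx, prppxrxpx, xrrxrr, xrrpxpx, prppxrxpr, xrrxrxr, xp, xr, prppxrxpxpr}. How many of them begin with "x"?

Walk to "x"; the words in its subtree are exactly those with that prefix.
Words under "x": xp, xr, xrrpxpx, xrrxrr, xrrxrxr
Count: 5

5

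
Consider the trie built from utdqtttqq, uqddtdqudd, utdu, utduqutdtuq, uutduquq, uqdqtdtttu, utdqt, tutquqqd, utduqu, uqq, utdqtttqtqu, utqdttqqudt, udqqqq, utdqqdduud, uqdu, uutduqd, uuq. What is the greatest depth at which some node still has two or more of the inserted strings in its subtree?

8

The deepest shared node is where two words last agree before diverging.
"utdqtttqq" and "utdqtttqtqu" agree on "utdqtttq" (8 characters) before diverging; nothing deeper is shared.
Longest shared-prefix length: 8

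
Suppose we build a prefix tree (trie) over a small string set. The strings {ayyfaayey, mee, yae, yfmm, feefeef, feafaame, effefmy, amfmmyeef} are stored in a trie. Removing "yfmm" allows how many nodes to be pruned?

3

After clearing the end-marker at "yfmm", prune upward until reaching a node still needed by another word.
The suffix "fmm" (3 nodes) is used only by "yfmm"; the node for "y" still has the child "a", so pruning stops there.
Nodes removed: 3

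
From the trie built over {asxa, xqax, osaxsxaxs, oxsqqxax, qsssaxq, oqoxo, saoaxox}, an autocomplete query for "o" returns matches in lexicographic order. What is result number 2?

osaxsxaxs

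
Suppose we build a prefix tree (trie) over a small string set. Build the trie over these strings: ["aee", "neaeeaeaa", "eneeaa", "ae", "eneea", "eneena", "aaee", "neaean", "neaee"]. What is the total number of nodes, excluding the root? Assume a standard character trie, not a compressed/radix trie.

25

For each word, the new-node count is its length minus the longest prefix already in the trie:
  "aee" → 3 new (a, e, e)
  "neaeeaeaa" → 9 new (n, e, a, e, e, a, e, a, a)
  "eneeaa" → 6 new (e, n, e, e, a, a)
  "ae" → prefix "ae" already present; 0 new (none)
  "eneea" → prefix "eneea" already present; 0 new (none)
  "eneena" → prefix "enee" already present; 2 new (n, a)
  "aaee" → prefix "a" already present; 3 new (a, e, e)
  "neaean" → prefix "neae" already present; 2 new (a, n)
  "neaee" → prefix "neaee" already present; 0 new (none)
Total nodes = 3 + 9 + 6 + 0 + 0 + 2 + 3 + 2 + 0 = 25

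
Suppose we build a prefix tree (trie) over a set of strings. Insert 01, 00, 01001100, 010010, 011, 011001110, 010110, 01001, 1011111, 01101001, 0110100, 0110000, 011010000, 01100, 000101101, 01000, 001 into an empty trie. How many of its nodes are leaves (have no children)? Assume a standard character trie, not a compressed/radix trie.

Leaves are exactly the stored words that no other stored word extends.
Those words: "000101101", "001", "01000", "010010", "01001100", "010110", "0110000", "011001110", "011010000", "01101001", "1011111"
Leaf count: 11

11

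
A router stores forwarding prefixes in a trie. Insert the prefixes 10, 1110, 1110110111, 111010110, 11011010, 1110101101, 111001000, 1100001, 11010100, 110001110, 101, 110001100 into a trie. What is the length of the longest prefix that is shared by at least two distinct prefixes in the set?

9

Look for the deepest trie node that still has at least two words in its subtree.
"111010110" and "1110101101" agree on "111010110" (9 characters) before diverging; nothing deeper is shared.
Longest shared-prefix length: 9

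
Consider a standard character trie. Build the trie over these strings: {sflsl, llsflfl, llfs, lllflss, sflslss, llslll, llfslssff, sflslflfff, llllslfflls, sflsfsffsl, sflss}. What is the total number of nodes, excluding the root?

49

Insert word by word; a character creates a node only if that edge doesn't already exist:
  "sflsl" → 5 new (s, f, l, s, l)
  "llsflfl" → 7 new (l, l, s, f, l, f, l)
  "llfs" → prefix "ll" already present; 2 new (f, s)
  "lllflss" → prefix "ll" already present; 5 new (l, f, l, s, s)
  "sflslss" → prefix "sflsl" already present; 2 new (s, s)
  "llslll" → prefix "lls" already present; 3 new (l, l, l)
  "llfslssff" → prefix "llfs" already present; 5 new (l, s, s, f, f)
  "sflslflfff" → prefix "sflsl" already present; 5 new (f, l, f, f, f)
  "llllslfflls" → prefix "lll" already present; 8 new (l, s, l, f, f, l, l, s)
  "sflsfsffsl" → prefix "sfls" already present; 6 new (f, s, f, f, s, l)
  "sflss" → prefix "sfls" already present; 1 new (s)
Total nodes = 5 + 7 + 2 + 5 + 2 + 3 + 5 + 5 + 8 + 6 + 1 = 49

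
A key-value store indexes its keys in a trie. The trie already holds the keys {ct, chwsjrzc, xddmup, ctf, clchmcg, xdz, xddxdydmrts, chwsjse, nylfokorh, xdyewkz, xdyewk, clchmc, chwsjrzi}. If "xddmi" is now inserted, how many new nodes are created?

1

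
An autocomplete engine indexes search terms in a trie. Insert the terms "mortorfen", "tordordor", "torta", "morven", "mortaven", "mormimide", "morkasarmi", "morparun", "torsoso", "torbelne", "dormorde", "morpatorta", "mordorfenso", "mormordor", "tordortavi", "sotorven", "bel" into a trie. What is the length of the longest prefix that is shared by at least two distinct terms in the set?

Equivalently: take the maximum, over all pairs, of their longest common prefix length.
e.g. "tordordor" and "tordortavi" share the prefix "tordor" of length 6; no pair shares a longer one.
Longest shared-prefix length: 6

6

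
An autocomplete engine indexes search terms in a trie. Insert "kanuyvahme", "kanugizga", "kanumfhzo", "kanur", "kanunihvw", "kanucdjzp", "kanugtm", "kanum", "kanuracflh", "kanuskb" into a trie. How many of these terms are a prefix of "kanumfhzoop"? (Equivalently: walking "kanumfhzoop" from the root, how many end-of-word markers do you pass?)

Check each prefix of "kanumfhzoop" against the stored set — each match is an end-marker on the path.
Prefixes of the query that are stored words: "kanum", "kanumfhzo"
Count: 2

2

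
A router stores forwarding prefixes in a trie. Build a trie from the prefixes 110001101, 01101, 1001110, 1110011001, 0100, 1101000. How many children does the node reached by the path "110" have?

2

Walk "110" from the root, arriving at one node.
Characters that immediately follow "110" among the stored strings: {0, 1}.
That node has 2 child edges.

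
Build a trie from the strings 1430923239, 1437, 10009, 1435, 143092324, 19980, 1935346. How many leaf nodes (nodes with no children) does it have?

7

Leaves are exactly the stored words that no other stored word extends.
Those words: "10009", "1430923239", "143092324", "1435", "1437", "1935346", "19980"
Leaf count: 7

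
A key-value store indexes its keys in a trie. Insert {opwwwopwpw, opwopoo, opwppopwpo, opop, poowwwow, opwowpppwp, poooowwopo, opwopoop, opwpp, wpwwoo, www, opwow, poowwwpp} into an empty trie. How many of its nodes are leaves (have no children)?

10

A leaf is a node with no children — equivalently, the end of a word that is not a proper prefix of any other stored word.
Those words: "opop", "opwopoop", "opwowpppwp", "opwppopwpo", "opwwwopwpw", "poooowwopo", "poowwwow", "poowwwpp", "wpwwoo", "www"
Leaf count: 10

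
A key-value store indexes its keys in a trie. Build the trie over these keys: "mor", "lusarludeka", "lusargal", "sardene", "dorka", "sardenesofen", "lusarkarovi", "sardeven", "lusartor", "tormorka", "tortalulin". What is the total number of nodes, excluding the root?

Trace insertions, counting only characters that open a new branch:
  "mor" → 3 new (m, o, r)
  "lusarludeka" → 11 new (l, u, s, a, r, l, u, d, e, k, a)
  "lusargal" → prefix "lusar" already present; 3 new (g, a, l)
  "sardene" → 7 new (s, a, r, d, e, n, e)
  "dorka" → 5 new (d, o, r, k, a)
  "sardenesofen" → prefix "sardene" already present; 5 new (s, o, f, e, n)
  "lusarkarovi" → prefix "lusar" already present; 6 new (k, a, r, o, v, i)
  "sardeven" → prefix "sarde" already present; 3 new (v, e, n)
  "lusartor" → prefix "lusar" already present; 3 new (t, o, r)
  "tormorka" → 8 new (t, o, r, m, o, r, k, a)
  "tortalulin" → prefix "tor" already present; 7 new (t, a, l, u, l, i, n)
Total nodes = 3 + 11 + 3 + 7 + 5 + 5 + 6 + 3 + 3 + 8 + 7 = 61

61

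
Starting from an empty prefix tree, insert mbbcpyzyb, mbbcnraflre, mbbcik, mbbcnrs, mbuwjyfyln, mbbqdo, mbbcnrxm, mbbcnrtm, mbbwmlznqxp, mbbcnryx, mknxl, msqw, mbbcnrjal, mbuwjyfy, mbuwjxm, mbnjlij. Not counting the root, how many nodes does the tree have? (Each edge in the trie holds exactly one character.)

61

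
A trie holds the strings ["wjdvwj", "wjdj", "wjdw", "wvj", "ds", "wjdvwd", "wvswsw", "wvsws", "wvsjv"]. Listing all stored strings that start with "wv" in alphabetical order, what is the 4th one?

Words with prefix "wv", in lexicographic order: "wvj", "wvsjv", "wvsws", "wvswsw"
The 4th is wvswsw.

wvswsw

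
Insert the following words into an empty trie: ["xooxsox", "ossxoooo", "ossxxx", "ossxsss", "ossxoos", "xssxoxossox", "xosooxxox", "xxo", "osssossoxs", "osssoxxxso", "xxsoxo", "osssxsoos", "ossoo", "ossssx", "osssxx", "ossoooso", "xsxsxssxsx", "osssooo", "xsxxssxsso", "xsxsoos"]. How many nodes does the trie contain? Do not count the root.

For each word, the new-node count is its length minus the longest prefix already in the trie:
  "xooxsox" → 7 new (x, o, o, x, s, o, x)
  "ossxoooo" → 8 new (o, s, s, x, o, o, o, o)
  "ossxxx" → prefix "ossx" already present; 2 new (x, x)
  "ossxsss" → prefix "ossx" already present; 3 new (s, s, s)
  "ossxoos" → prefix "ossxoo" already present; 1 new (s)
  "xssxoxossox" → prefix "x" already present; 10 new (s, s, x, o, x, o, s, s, o, x)
  "xosooxxox" → prefix "xo" already present; 7 new (s, o, o, x, x, o, x)
  "xxo" → prefix "x" already present; 2 new (x, o)
  "osssossoxs" → prefix "oss" already present; 7 new (s, o, s, s, o, x, s)
  "osssoxxxso" → prefix "ossso" already present; 5 new (x, x, x, s, o)
  "xxsoxo" → prefix "xx" already present; 4 new (s, o, x, o)
  "osssxsoos" → prefix "osss" already present; 5 new (x, s, o, o, s)
  "ossoo" → prefix "oss" already present; 2 new (o, o)
  "ossssx" → prefix "osss" already present; 2 new (s, x)
  "osssxx" → prefix "osssx" already present; 1 new (x)
  "ossoooso" → prefix "ossoo" already present; 3 new (o, s, o)
  "xsxsxssxsx" → prefix "xs" already present; 8 new (x, s, x, s, s, x, s, x)
  "osssooo" → prefix "ossso" already present; 2 new (o, o)
  "xsxxssxsso" → prefix "xsx" already present; 7 new (x, s, s, x, s, s, o)
  "xsxsoos" → prefix "xsxs" already present; 3 new (o, o, s)
Total nodes = 7 + 8 + 2 + 3 + 1 + 10 + 7 + 2 + 7 + 5 + 4 + 5 + 2 + 2 + 1 + 3 + 8 + 2 + 7 + 3 = 89

89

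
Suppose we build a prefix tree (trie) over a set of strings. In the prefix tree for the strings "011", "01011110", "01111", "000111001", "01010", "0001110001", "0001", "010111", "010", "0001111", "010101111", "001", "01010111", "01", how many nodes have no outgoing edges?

Leaves are exactly the stored words that no other stored word extends.
Those words: "0001110001", "000111001", "0001111", "001", "010101111", "01011110", "01111"
Leaf count: 7

7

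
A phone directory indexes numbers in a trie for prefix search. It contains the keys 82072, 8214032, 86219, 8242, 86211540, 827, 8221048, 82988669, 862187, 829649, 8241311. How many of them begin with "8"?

11

Walk to "8"; the words in its subtree are exactly those with that prefix.
Words under "8": 82072, 8214032, 8221048, 8241311, 8242, 827, 829649, 82988669, 86211540, 862187, 86219
Count: 11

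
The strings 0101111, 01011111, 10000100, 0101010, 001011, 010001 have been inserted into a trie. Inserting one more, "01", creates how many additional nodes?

Every character of "01" already lies on an existing path (it is a prefix of some stored word).
No new nodes are needed: 0.

0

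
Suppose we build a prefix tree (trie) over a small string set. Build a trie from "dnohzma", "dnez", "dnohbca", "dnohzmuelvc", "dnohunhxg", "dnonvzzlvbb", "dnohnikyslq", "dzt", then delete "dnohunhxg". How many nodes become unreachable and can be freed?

Walk "dnohunhxg" from the leaf back toward the root, removing each node that no remaining word uses.
The suffix "unhxg" (5 nodes) is used only by "dnohunhxg"; the node for "dnoh" still has the child "z", so pruning stops there.
Nodes removed: 5

5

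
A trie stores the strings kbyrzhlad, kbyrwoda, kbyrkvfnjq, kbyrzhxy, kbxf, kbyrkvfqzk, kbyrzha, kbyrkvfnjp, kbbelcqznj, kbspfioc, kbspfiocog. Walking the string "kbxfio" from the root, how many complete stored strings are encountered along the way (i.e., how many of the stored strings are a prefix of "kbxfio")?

1

Check each prefix of "kbxfio" against the stored set — each match is an end-marker on the path.
Prefixes of the query that are stored words: "kbxf"
Count: 1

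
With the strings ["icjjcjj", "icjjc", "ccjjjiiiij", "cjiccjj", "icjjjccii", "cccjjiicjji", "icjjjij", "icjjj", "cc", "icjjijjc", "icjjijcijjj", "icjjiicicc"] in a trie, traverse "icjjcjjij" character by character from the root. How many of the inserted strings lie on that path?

2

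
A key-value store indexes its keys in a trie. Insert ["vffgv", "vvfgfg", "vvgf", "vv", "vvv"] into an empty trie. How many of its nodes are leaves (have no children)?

4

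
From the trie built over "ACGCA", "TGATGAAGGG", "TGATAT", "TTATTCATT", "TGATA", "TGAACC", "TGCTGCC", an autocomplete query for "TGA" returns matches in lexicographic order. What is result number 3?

Words with prefix "TGA", in lexicographic order: "TGAACC", "TGATA", "TGATAT", "TGATGAAGGG"
The 3rd is TGATAT.

TGATAT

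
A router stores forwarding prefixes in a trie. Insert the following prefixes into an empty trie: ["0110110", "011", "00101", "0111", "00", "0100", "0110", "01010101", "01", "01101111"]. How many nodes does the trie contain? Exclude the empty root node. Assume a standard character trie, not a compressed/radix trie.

21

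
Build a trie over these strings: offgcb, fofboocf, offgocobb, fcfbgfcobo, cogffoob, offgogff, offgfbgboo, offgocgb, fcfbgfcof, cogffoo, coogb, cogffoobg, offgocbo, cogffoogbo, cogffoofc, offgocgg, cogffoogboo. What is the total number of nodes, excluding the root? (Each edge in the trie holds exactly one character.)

61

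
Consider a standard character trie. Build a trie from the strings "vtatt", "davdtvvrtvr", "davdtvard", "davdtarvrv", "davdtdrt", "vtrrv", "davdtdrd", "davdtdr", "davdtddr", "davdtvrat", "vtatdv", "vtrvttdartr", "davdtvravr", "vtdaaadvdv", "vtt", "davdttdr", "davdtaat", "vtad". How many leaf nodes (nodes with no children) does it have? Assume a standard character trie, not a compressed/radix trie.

17

A leaf is a node with no children — equivalently, the end of a word that is not a proper prefix of any other stored word.
Those words: "davdtaat", "davdtarvrv", "davdtddr", "davdtdrd", "davdtdrt", "davdttdr", "davdtvard", "davdtvrat", "davdtvravr", "davdtvvrtvr", "vtad", "vtatdv", "vtatt", "vtdaaadvdv", "vtrrv", "vtrvttdartr", "vtt"
Leaf count: 17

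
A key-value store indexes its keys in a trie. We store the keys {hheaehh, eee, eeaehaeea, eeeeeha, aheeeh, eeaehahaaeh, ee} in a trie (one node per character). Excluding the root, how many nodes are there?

For each word, the new-node count is its length minus the longest prefix already in the trie:
  "hheaehh" → 7 new (h, h, e, a, e, h, h)
  "eee" → 3 new (e, e, e)
  "eeaehaeea" → prefix "ee" already present; 7 new (a, e, h, a, e, e, a)
  "eeeeeha" → prefix "eee" already present; 4 new (e, e, h, a)
  "aheeeh" → 6 new (a, h, e, e, e, h)
  "eeaehahaaeh" → prefix "eeaeha" already present; 5 new (h, a, a, e, h)
  "ee" → prefix "ee" already present; 0 new (none)
Total nodes = 7 + 3 + 7 + 4 + 6 + 5 + 0 = 32

32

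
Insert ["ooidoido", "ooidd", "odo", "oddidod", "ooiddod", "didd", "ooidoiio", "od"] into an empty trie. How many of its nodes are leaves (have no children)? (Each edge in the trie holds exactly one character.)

A leaf is a node with no children — equivalently, the end of a word that is not a proper prefix of any other stored word.
Those words: "didd", "oddidod", "odo", "ooiddod", "ooidoido", "ooidoiio"
Leaf count: 6

6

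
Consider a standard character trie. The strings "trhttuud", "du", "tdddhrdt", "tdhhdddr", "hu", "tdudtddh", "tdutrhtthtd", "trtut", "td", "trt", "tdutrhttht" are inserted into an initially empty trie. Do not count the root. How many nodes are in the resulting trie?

For each word, the new-node count is its length minus the longest prefix already in the trie:
  "trhttuud" → 8 new (t, r, h, t, t, u, u, d)
  "du" → 2 new (d, u)
  "tdddhrdt" → prefix "t" already present; 7 new (d, d, d, h, r, d, t)
  "tdhhdddr" → prefix "td" already present; 6 new (h, h, d, d, d, r)
  "hu" → 2 new (h, u)
  "tdudtddh" → prefix "td" already present; 6 new (u, d, t, d, d, h)
  "tdutrhtthtd" → prefix "tdu" already present; 8 new (t, r, h, t, t, h, t, d)
  "trtut" → prefix "tr" already present; 3 new (t, u, t)
  "td" → prefix "td" already present; 0 new (none)
  "trt" → prefix "trt" already present; 0 new (none)
  "tdutrhttht" → prefix "tdutrhttht" already present; 0 new (none)
Total nodes = 8 + 2 + 7 + 6 + 2 + 6 + 8 + 3 + 0 + 0 + 0 = 42

42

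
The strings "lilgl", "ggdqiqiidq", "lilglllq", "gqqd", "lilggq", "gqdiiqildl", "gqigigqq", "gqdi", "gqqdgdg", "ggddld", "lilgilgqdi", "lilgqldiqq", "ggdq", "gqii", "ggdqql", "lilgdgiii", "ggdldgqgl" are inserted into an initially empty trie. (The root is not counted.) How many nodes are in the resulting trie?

Insert word by word; a character creates a node only if that edge doesn't already exist:
  "lilgl" → 5 new (l, i, l, g, l)
  "ggdqiqiidq" → 10 new (g, g, d, q, i, q, i, i, d, q)
  "lilglllq" → prefix "lilgl" already present; 3 new (l, l, q)
  "gqqd" → prefix "g" already present; 3 new (q, q, d)
  "lilggq" → prefix "lilg" already present; 2 new (g, q)
  "gqdiiqildl" → prefix "gq" already present; 8 new (d, i, i, q, i, l, d, l)
  "gqigigqq" → prefix "gq" already present; 6 new (i, g, i, g, q, q)
  "gqdi" → prefix "gqdi" already present; 0 new (none)
  "gqqdgdg" → prefix "gqqd" already present; 3 new (g, d, g)
  "ggddld" → prefix "ggd" already present; 3 new (d, l, d)
  "lilgilgqdi" → prefix "lilg" already present; 6 new (i, l, g, q, d, i)
  "lilgqldiqq" → prefix "lilg" already present; 6 new (q, l, d, i, q, q)
  "ggdq" → prefix "ggdq" already present; 0 new (none)
  "gqii" → prefix "gqi" already present; 1 new (i)
  "ggdqql" → prefix "ggdq" already present; 2 new (q, l)
  "lilgdgiii" → prefix "lilg" already present; 5 new (d, g, i, i, i)
  "ggdldgqgl" → prefix "ggd" already present; 6 new (l, d, g, q, g, l)
Total nodes = 5 + 10 + 3 + 3 + 2 + 8 + 6 + 0 + 3 + 3 + 6 + 6 + 0 + 1 + 2 + 5 + 6 = 69

69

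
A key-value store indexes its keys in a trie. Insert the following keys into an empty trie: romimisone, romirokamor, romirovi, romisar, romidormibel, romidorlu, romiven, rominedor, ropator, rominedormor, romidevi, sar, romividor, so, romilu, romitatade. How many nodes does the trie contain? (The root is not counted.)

67

Trace insertions, counting only characters that open a new branch:
  "romimisone" → 10 new (r, o, m, i, m, i, s, o, n, e)
  "romirokamor" → prefix "romi" already present; 7 new (r, o, k, a, m, o, r)
  "romirovi" → prefix "romiro" already present; 2 new (v, i)
  "romisar" → prefix "romi" already present; 3 new (s, a, r)
  "romidormibel" → prefix "romi" already present; 8 new (d, o, r, m, i, b, e, l)
  "romidorlu" → prefix "romidor" already present; 2 new (l, u)
  "romiven" → prefix "romi" already present; 3 new (v, e, n)
  "rominedor" → prefix "romi" already present; 5 new (n, e, d, o, r)
  "ropator" → prefix "ro" already present; 5 new (p, a, t, o, r)
  "rominedormor" → prefix "rominedor" already present; 3 new (m, o, r)
  "romidevi" → prefix "romid" already present; 3 new (e, v, i)
  "sar" → 3 new (s, a, r)
  "romividor" → prefix "romiv" already present; 4 new (i, d, o, r)
  "so" → prefix "s" already present; 1 new (o)
  "romilu" → prefix "romi" already present; 2 new (l, u)
  "romitatade" → prefix "romi" already present; 6 new (t, a, t, a, d, e)
Total nodes = 10 + 7 + 2 + 3 + 8 + 2 + 3 + 5 + 5 + 3 + 3 + 3 + 4 + 1 + 2 + 6 = 67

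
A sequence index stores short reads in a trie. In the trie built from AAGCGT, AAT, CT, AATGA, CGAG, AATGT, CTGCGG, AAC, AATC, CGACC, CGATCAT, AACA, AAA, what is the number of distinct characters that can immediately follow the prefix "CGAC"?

1

The children of the "CGAC" node are the distinct next characters among strings starting with "CGAC".
Distinct next characters after "CGAC": C.
That node has 1 child edge.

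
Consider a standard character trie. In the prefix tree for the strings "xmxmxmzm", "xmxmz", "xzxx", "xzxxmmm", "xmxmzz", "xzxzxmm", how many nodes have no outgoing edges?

Leaves are exactly the stored words that no other stored word extends.
Those words: "xmxmxmzm", "xmxmzz", "xzxxmmm", "xzxzxmm"
Leaf count: 4

4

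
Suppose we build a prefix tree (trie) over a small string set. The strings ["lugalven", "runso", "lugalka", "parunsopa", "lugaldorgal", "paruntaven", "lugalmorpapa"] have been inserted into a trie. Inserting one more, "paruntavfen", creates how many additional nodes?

3

Walking "paruntavfen" from the root, the first 8 characters ("paruntav") follow existing edges; "f" is the first miss.
Each of the 3 remaining characters creates one node.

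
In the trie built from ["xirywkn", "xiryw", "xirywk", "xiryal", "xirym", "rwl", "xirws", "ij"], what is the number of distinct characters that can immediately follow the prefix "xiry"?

3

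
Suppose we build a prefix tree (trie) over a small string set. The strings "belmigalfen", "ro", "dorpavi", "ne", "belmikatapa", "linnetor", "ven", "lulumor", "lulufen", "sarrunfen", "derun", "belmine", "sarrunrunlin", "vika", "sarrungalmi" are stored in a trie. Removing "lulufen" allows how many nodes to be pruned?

After clearing the end-marker at "lulufen", prune upward until reaching a node still needed by another word.
The suffix "fen" (3 nodes) is used only by "lulufen"; the node for "lulu" still has the child "m", so pruning stops there.
Nodes removed: 3

3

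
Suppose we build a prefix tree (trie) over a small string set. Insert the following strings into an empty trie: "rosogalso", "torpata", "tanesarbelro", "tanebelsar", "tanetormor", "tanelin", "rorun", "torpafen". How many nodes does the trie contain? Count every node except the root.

48

Count nodes per top-level branch (shared prefixes stored once):
  'r'-branch (rorun, rosogalso): 12 nodes
  't'-branch (tanebelsar, tanelin, tanesarbelro, tanetormor, torpafen, torpata): 36 nodes
Sum: 48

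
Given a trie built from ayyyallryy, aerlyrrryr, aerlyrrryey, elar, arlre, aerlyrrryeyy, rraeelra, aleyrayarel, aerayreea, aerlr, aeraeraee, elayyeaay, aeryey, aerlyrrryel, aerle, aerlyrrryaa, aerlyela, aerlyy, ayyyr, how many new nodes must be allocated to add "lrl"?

Nothing in the trie begins with "l"; the whole of "lrl" is new.
3 − 0 = 3 new nodes.

3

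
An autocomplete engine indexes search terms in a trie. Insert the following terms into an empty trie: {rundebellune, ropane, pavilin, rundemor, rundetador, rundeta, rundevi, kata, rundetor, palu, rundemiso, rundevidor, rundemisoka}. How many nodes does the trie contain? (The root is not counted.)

50

Count nodes per top-level branch (shared prefixes stored once):
  'k'-branch (kata): 4 nodes
  'p'-branch (palu, pavilin): 9 nodes
  'r'-branch (ropane, rundebellune, rundemiso, rundemisoka, rundemor, rundeta, rundetador, rundetor, rundevi, rundevidor): 37 nodes
Sum: 50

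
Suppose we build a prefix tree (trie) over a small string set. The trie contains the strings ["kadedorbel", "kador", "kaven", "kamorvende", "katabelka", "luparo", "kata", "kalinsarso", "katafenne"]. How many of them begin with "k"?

8

Traverse to the node for "k", then collect every word in that subtree.
Words under "k": kadedorbel, kador, kalinsarso, kamorvende, kata, katabelka, katafenne, kaven
Count: 8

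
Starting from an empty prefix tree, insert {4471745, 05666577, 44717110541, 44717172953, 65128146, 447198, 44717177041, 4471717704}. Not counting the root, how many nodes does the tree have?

For each word, the new-node count is its length minus the longest prefix already in the trie:
  "4471745" → 7 new (4, 4, 7, 1, 7, 4, 5)
  "05666577" → 8 new (0, 5, 6, 6, 6, 5, 7, 7)
  "44717110541" → prefix "44717" already present; 6 new (1, 1, 0, 5, 4, 1)
  "44717172953" → prefix "447171" already present; 5 new (7, 2, 9, 5, 3)
  "65128146" → 8 new (6, 5, 1, 2, 8, 1, 4, 6)
  "447198" → prefix "4471" already present; 2 new (9, 8)
  "44717177041" → prefix "4471717" already present; 4 new (7, 0, 4, 1)
  "4471717704" → prefix "4471717704" already present; 0 new (none)
Total nodes = 7 + 8 + 6 + 5 + 8 + 2 + 4 + 0 = 40

40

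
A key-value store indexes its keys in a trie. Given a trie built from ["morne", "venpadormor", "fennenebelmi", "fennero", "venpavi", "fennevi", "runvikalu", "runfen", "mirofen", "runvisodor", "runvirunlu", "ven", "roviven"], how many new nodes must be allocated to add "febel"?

The longest prefix of "febel" already in the trie is "fe" (length 2).
New nodes needed: |"febel"| − 2 = 5 − 2 = 3.

3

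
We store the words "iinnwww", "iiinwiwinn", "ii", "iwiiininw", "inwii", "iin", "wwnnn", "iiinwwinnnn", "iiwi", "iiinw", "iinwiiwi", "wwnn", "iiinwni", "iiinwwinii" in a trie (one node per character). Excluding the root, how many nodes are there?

For each word, the new-node count is its length minus the longest prefix already in the trie:
  "iinnwww" → 7 new (i, i, n, n, w, w, w)
  "iiinwiwinn" → prefix "ii" already present; 8 new (i, n, w, i, w, i, n, n)
  "ii" → prefix "ii" already present; 0 new (none)
  "iwiiininw" → prefix "i" already present; 8 new (w, i, i, i, n, i, n, w)
  "inwii" → prefix "i" already present; 4 new (n, w, i, i)
  "iin" → prefix "iin" already present; 0 new (none)
  "wwnnn" → 5 new (w, w, n, n, n)
  "iiinwwinnnn" → prefix "iiinw" already present; 6 new (w, i, n, n, n, n)
  "iiwi" → prefix "ii" already present; 2 new (w, i)
  "iiinw" → prefix "iiinw" already present; 0 new (none)
  "iinwiiwi" → prefix "iin" already present; 5 new (w, i, i, w, i)
  "wwnn" → prefix "wwnn" already present; 0 new (none)
  "iiinwni" → prefix "iiinw" already present; 2 new (n, i)
  "iiinwwinii" → prefix "iiinwwin" already present; 2 new (i, i)
Total nodes = 7 + 8 + 0 + 8 + 4 + 0 + 5 + 6 + 2 + 0 + 5 + 0 + 2 + 2 = 49

49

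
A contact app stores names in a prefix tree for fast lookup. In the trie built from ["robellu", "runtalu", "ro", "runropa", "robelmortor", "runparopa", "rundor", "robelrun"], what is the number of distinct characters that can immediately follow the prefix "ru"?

1

The children of the "ru" node are the distinct next characters among strings starting with "ru".
Distinct next characters after "ru": n.
That node has 1 child edge.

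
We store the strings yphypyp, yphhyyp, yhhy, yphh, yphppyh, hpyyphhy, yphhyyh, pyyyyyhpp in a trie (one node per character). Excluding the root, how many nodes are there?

36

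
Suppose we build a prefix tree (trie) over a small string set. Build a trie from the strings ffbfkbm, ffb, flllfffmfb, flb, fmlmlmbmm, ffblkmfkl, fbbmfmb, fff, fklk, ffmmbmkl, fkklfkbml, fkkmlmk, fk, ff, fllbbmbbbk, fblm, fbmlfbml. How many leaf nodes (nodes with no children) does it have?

14

Leaves are exactly the stored words that no other stored word extends.
Those words: "fbbmfmb", "fblm", "fbmlfbml", "ffbfkbm", "ffblkmfkl", "fff", "ffmmbmkl", "fkklfkbml", "fkkmlmk", "fklk", "flb", "fllbbmbbbk", "flllfffmfb", "fmlmlmbmm"
Leaf count: 14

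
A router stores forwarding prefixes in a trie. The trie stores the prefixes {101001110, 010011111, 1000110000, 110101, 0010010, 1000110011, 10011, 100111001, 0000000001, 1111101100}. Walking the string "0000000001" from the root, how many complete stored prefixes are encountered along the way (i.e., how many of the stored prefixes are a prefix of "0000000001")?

1

Walk "0000000001" from the root; an end-of-word marker is hit whenever a stored word is a prefix of "0000000001".
Prefixes of the query that are stored words: "0000000001"
Count: 1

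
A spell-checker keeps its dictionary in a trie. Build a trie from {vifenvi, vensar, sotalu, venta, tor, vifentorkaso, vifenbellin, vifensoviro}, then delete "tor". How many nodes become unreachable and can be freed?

3

After clearing the end-marker at "tor", prune upward until reaching a node still needed by another word.
No other word shares any prefix with "tor", so all 3 of its nodes go.
Nodes removed: 3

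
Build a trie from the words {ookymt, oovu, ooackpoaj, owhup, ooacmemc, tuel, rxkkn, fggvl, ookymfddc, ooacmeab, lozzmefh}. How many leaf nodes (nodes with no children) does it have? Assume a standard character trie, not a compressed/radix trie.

Leaves are exactly the stored words that no other stored word extends.
Those words: "fggvl", "lozzmefh", "ooackpoaj", "ooacmeab", "ooacmemc", "ookymfddc", "ookymt", "oovu", "owhup", "rxkkn", "tuel"
Leaf count: 11

11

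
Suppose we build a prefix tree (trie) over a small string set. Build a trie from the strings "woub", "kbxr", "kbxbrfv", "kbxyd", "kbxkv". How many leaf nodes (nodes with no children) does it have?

5

Leaves are exactly the stored words that no other stored word extends.
Those words: "kbxbrfv", "kbxkv", "kbxr", "kbxyd", "woub"
Leaf count: 5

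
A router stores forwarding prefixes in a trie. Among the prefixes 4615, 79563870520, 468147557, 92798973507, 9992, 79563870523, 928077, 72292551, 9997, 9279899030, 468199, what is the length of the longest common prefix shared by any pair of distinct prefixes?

10

Look for the deepest trie node that still has at least two words in its subtree.
"79563870520" and "79563870523" agree on "7956387052" (10 characters) before diverging; nothing deeper is shared.
Longest shared-prefix length: 10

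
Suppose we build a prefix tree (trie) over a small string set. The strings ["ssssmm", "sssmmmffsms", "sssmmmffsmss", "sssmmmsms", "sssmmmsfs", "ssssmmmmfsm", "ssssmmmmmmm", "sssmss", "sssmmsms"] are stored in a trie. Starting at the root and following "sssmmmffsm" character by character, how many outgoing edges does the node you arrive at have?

1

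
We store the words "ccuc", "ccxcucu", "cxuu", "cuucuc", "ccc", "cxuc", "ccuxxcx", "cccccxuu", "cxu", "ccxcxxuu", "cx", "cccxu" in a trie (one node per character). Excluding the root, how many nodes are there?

Trace insertions, counting only characters that open a new branch:
  "ccuc" → 4 new (c, c, u, c)
  "ccxcucu" → prefix "cc" already present; 5 new (x, c, u, c, u)
  "cxuu" → prefix "c" already present; 3 new (x, u, u)
  "cuucuc" → prefix "c" already present; 5 new (u, u, c, u, c)
  "ccc" → prefix "cc" already present; 1 new (c)
  "cxuc" → prefix "cxu" already present; 1 new (c)
  "ccuxxcx" → prefix "ccu" already present; 4 new (x, x, c, x)
  "cccccxuu" → prefix "ccc" already present; 5 new (c, c, x, u, u)
  "cxu" → prefix "cxu" already present; 0 new (none)
  "ccxcxxuu" → prefix "ccxc" already present; 4 new (x, x, u, u)
  "cx" → prefix "cx" already present; 0 new (none)
  "cccxu" → prefix "ccc" already present; 2 new (x, u)
Total nodes = 4 + 5 + 3 + 5 + 1 + 1 + 4 + 5 + 0 + 4 + 0 + 2 = 34

34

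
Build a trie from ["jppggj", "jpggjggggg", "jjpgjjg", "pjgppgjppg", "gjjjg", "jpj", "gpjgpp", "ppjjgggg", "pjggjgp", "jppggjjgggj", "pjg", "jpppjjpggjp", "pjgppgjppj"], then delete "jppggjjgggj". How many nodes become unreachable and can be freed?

A node on "jppggjjgggj"'s path can go only if nothing else ends at it or branches off below it.
The suffix "jgggj" (5 nodes) is used only by "jppggjjgggj"; "jppggj" is itself a stored word, so pruning stops there.
Nodes removed: 5

5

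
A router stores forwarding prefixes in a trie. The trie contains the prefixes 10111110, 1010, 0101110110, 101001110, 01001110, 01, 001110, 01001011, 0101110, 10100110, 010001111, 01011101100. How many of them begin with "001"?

Filter for entries beginning with "001":
Words under "001": 001110
Count: 1

1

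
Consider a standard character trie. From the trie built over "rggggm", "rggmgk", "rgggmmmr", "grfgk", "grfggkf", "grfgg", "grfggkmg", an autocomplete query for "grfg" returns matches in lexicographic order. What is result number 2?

Filter for "grfg…" and sort: "grfgg", "grfggkf", "grfggkmg", "grfgk"
The 2nd is grfggkf.

grfggkf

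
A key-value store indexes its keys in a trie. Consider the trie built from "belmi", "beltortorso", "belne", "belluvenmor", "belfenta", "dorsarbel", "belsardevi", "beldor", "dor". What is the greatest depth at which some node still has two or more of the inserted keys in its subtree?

Look for the deepest trie node that still has at least two words in its subtree.
e.g. "beldor" and "belfenta" share the prefix "bel" of length 3; no pair shares a longer one.
Longest shared-prefix length: 3

3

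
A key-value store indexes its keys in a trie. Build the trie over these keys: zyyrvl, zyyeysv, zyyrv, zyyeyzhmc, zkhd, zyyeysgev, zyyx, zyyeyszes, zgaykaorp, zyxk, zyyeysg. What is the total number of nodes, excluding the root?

34

Insert word by word; a character creates a node only if that edge doesn't already exist:
  "zyyrvl" → 6 new (z, y, y, r, v, l)
  "zyyeysv" → prefix "zyy" already present; 4 new (e, y, s, v)
  "zyyrv" → prefix "zyyrv" already present; 0 new (none)
  "zyyeyzhmc" → prefix "zyyey" already present; 4 new (z, h, m, c)
  "zkhd" → prefix "z" already present; 3 new (k, h, d)
  "zyyeysgev" → prefix "zyyeys" already present; 3 new (g, e, v)
  "zyyx" → prefix "zyy" already present; 1 new (x)
  "zyyeyszes" → prefix "zyyeys" already present; 3 new (z, e, s)
  "zgaykaorp" → prefix "z" already present; 8 new (g, a, y, k, a, o, r, p)
  "zyxk" → prefix "zy" already present; 2 new (x, k)
  "zyyeysg" → prefix "zyyeysg" already present; 0 new (none)
Total nodes = 6 + 4 + 0 + 4 + 3 + 3 + 1 + 3 + 8 + 2 + 0 = 34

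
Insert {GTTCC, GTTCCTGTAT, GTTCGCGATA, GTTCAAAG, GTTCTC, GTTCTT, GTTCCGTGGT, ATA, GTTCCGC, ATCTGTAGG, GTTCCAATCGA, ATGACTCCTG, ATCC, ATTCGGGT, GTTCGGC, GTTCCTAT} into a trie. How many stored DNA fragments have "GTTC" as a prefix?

Traverse to the node for "GTTC", then collect every word in that subtree.
Matches: "GTTCAAAG", "GTTCC", "GTTCCAATCGA", "GTTCCGC", "GTTCCGTGGT", "GTTCCTAT", "GTTCCTGTAT", "GTTCGCGATA", "GTTCGGC", "GTTCTC", "GTTCTT"
Count: 11

11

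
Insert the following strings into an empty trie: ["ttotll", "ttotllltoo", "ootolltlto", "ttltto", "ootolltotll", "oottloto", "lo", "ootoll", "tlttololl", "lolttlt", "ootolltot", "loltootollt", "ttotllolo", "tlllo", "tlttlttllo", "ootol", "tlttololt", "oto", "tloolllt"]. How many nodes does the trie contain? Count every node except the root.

Count nodes per top-level branch (shared prefixes stored once):
  'l'-branch (lo, loltootollt, lolttlt): 14 nodes
  'o'-branch (ootol, ootoll, ootolltlto, ootolltot, ootolltotll, oottloto, oto): 21 nodes
  't'-branch (tlllo, tloolllt, tlttlttllo, tlttololl, tlttololt, ttltto, ttotll, ttotllltoo, ttotllolo): 41 nodes
Sum: 76

76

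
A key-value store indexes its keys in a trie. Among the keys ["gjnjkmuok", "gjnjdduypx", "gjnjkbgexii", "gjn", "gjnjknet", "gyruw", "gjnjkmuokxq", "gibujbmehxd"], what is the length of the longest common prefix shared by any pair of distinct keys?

9

Look for the deepest trie node that still has at least two words in its subtree.
"gjnjkmuok" and "gjnjkmuokxq" agree on "gjnjkmuok" (9 characters) before diverging; nothing deeper is shared.
Longest shared-prefix length: 9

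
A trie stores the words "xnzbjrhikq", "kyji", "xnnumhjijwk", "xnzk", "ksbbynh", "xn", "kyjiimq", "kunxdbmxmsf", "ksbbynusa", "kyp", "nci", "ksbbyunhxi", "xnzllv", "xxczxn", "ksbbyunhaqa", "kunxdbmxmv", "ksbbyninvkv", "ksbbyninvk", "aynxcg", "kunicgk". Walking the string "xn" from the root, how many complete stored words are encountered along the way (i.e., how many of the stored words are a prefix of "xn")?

Walk "xn" from the root; an end-of-word marker is hit whenever a stored word is a prefix of "xn".
Prefixes of the query that are stored words: "xn"
Count: 1

1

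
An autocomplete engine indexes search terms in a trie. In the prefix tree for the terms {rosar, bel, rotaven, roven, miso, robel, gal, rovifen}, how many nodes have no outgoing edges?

Leaves are exactly the stored words that no other stored word extends.
Those words: "bel", "gal", "miso", "robel", "rosar", "rotaven", "roven", "rovifen"
Leaf count: 8

8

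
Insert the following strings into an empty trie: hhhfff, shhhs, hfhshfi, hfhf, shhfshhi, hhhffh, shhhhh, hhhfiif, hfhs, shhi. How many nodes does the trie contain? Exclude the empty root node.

30

For each word, the new-node count is its length minus the longest prefix already in the trie:
  "hhhfff" → 6 new (h, h, h, f, f, f)
  "shhhs" → 5 new (s, h, h, h, s)
  "hfhshfi" → prefix "h" already present; 6 new (f, h, s, h, f, i)
  "hfhf" → prefix "hfh" already present; 1 new (f)
  "shhfshhi" → prefix "shh" already present; 5 new (f, s, h, h, i)
  "hhhffh" → prefix "hhhff" already present; 1 new (h)
  "shhhhh" → prefix "shhh" already present; 2 new (h, h)
  "hhhfiif" → prefix "hhhf" already present; 3 new (i, i, f)
  "hfhs" → prefix "hfhs" already present; 0 new (none)
  "shhi" → prefix "shh" already present; 1 new (i)
Total nodes = 6 + 5 + 6 + 1 + 5 + 1 + 2 + 3 + 0 + 1 = 30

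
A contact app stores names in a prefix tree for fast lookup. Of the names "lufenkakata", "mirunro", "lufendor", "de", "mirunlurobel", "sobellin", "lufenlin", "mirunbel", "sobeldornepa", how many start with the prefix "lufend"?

Walk to "lufend"; the words in its subtree are exactly those with that prefix.
Words under "lufend": lufendor
Count: 1

1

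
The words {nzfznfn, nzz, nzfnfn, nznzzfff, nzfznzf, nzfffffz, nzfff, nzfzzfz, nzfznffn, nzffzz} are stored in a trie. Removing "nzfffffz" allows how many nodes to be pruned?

3

Walk "nzfffffz" from the leaf back toward the root, removing each node that no remaining word uses.
The suffix "ffz" (3 nodes) is used only by "nzfffffz"; "nzfff" is itself a stored word, so pruning stops there.
Nodes removed: 3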